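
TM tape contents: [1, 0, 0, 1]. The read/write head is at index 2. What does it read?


Tape: [1, 0, 0, 1]
Positions: 0 1 2 3
Values:    1 0 0 1
Head at position 2
tape[2] = 0

0


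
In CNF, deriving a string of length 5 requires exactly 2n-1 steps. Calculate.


Chomsky Normal Form derivation:
String length n = 5
Each step either:
  - Splits a nonterminal into two (n-1 such steps)
  - Converts a nonterminal to terminal (n such steps)
Total = (n-1) + n = 2n - 1
= 2(5) - 1
= 10 - 1
= 9

9


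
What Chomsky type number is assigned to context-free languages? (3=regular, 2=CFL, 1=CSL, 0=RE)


Chomsky hierarchy levels:
  Type 3: Regular (DFA/NFA/regex)
  Type 2: Context-free (PDA)
  Type 1: Context-sensitive
  Type 0: Recursively enumerable (TM)
'context-free' corresponds to Type 2

2


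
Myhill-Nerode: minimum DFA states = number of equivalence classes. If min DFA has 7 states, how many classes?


Myhill-Nerode theorem:
Number of equivalence classes = number of states in minimal DFA
Minimal DFA states = 7
Therefore equivalence classes = 7

7


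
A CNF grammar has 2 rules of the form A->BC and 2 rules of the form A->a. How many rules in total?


CNF allows two rule forms:
  A -> BC (binary): 2 rules
  A -> a (terminal): 2 rules
Total = 2 + 2 = 4

4


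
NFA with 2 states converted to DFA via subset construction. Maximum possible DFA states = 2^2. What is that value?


NFA has 2 states
Subset construction: each DFA state = subset of NFA states
Maximum subsets = 2^2
2^2 = 4

4


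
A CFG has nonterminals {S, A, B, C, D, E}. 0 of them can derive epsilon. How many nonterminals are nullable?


Nonterminals: {S, A, B, C, D, E}
A nonterminal is nullable if it can derive epsilon
Counting nullable nonterminals: 0
Total nullable = 0

0


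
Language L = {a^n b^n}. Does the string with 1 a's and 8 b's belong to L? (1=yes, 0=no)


Language requires equal numbers of a's and b's
PDA pushes for each 'a', pops for each 'b'
Number of a's = 1
Number of b's = 8
1 != 8 -> Reject

0


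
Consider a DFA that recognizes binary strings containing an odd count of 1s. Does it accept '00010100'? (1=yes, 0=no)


DFA has 2 states: q_even (start, accept=no) and q_odd
Processing string '00010100' character by character:
  Position 0: read '0', 1-count=0 -> q_even (no change)
  Position 1: read '0', 1-count=0 -> q_even (no change)
  Position 2: read '0', 1-count=0 -> q_even (no change)
  Position 3: read '1', 1-count=1 -> q_odd
  Position 4: read '0', 1-count=1 -> q_odd (no change)
  Position 5: read '1', 1-count=2 -> q_even
  Position 6: read '0', 1-count=2 -> q_even (no change)
  Position 7: read '0', 1-count=2 -> q_even (no change)
Final state: q_even, total 1s = 2 (even); the DFA requires an odd count -> reject

0


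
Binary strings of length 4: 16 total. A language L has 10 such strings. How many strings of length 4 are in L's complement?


Alphabet: {0,1}
String length: 4
Total strings of length 4 = 2^4 = 16
Strings in L = 10
Complement = total - |L|
= 16 - 10
= 6

6


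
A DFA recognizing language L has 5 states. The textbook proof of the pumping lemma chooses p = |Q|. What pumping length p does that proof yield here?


Pumping lemma for regular languages (standard proof):
Take p = |Q|, the number of DFA states.
Any string of length >= |Q| passes through |Q|+1 states while reading its first |Q| symbols,
so by pigeonhole some state repeats, giving the loop that can be pumped.
Here |Q| = 5
Therefore the proof uses p = 5

5


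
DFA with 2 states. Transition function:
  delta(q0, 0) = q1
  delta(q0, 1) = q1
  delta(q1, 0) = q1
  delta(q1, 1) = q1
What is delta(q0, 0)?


Looking up transition function:
delta(q0, 0) in the table
Row: q0, Column: 0
Result: q1

q1


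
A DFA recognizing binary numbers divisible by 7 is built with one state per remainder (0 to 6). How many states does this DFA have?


Divisibility by 7 is tracked via the remainder mod 7: 0, 1, ..., 6
The construction assigns one state to each remainder
Number of remainders = 7

7


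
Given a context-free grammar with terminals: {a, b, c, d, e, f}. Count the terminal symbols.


Terminal symbols: a, b, c, d, e, f
Counting each: a (#1), b (#2), c (#3), d (#4), e (#5), f (#6)
Total = 6

6


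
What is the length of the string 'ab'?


String: 'ab'
Counting characters:
  'a' appears 1 time(s)
  'b' appears 1 time(s)
Total length = 1 + 1 = 2

2


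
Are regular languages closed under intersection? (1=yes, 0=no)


Regular languages are closed under:
- Union (DFA product construction)
- Intersection (DFA product construction)
- Complement (swap accept/reject states)
- Concatenation (NFA construction)
- Kleene star (NFA construction)
intersection is in this list
Therefore: closed

1


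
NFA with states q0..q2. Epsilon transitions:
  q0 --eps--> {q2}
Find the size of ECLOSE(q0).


Starting from q0
Initialize closure = {q0}
Follow epsilon from q0 -> add q2
Final closure: {q0, q2}
Size = 2

2


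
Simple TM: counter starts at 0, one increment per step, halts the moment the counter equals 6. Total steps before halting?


Counter starts at 0. Counting sequence:
  Step 1: counter = 1
  Step 2: counter = 2
  Step 3: counter = 3
  Step 4: counter = 4
  Step 5: counter = 5
  Step 6: counter = 6
Counter reached 6 -> halt
Total steps = 6

6


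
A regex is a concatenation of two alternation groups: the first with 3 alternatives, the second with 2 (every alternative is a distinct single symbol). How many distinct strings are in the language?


First group: 3 alternatives
Second group: 2 alternatives
Concatenation: each choice from group 1 pairs with each from group 2
Total = 3 x 2 = 6

6


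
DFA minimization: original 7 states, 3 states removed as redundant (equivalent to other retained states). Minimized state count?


Original DFA: 7 states
Redundant states removed: 3
Minimized states = original - removed
= 7 - 3
= 4

4


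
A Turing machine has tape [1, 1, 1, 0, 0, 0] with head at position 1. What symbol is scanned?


Tape: [1, 1, 1, 0, 0, 0]
Positions: 0 1 2 3 4 5
Values:    1 1 1 0 0 0
Head at position 1
tape[1] = 1

1


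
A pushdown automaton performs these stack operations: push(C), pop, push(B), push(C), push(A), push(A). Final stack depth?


Tracing stack operations:
  push(C) -> stack = [C], depth=1
  pop -> removed C, stack = [], depth=0
  push(B) -> stack = [B], depth=1
  push(C) -> stack = [B,C], depth=2
  push(A) -> stack = [B,C,A], depth=3
  push(A) -> stack = [B,C,A,A], depth=4
Final depth = 4

4


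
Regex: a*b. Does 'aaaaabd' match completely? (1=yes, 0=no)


Pattern: a*b
String: 'aaaaabd'
Pattern requires: zero or more 'a's followed by exactly one 'b'
Found 5 leading 'a's
Remaining: 'bd'
Remaining is not 'b' -> no match
Result: 0

0


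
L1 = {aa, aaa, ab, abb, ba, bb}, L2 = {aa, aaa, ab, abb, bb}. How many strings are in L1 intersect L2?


L1 = {aa, aaa, ab, abb, ba, bb}
L2 = {aa, aaa, ab, abb, bb}
Checking each string in L1 against L2:
  'aa': in L2? Yes
  'aaa': in L2? Yes
  'ab': in L2? Yes
  'abb': in L2? Yes
  'ba': in L2? No
  'bb': in L2? Yes
Intersection = {aa, aaa, ab, abb, bb}
|L1 ∩ L2| = 5

5


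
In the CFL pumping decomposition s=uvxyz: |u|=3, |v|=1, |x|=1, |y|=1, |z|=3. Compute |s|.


|s| = |u| + |v| + |x| + |y| + |z|
= 3 + 1 + 1 + 1 + 3
= 4 + 1 + 4
= 5 + 4
= 9

9


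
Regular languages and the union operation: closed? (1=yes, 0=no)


Regular languages are closed under all standard operations:
- Union: Yes (product construction)
- Intersection: Yes (product construction)
- Complement: Yes (swap accept/reject)
- Concatenation: Yes (NFA construction)
Operation: union -> Closed

1


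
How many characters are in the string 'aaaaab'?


String: 'aaaaab'
Counting characters:
  'a' appears 5 time(s)
  'b' appears 1 time(s)
Total length = 5 + 1 = 6

6


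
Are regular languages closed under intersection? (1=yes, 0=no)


Regular languages are closed under:
- Union (DFA product construction)
- Intersection (DFA product construction)
- Complement (swap accept/reject states)
- Concatenation (NFA construction)
- Kleene star (NFA construction)
intersection is in this list
Therefore: closed

1


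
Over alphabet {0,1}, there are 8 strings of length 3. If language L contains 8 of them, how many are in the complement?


Alphabet: {0,1}
String length: 3
Total strings of length 3 = 2^3 = 8
Strings in L = 8
Complement = total - |L|
= 8 - 8
= 0

0


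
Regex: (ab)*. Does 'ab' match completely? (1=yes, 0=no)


Pattern: (ab)*
String: 'ab'
Pattern requires: zero or more repetitions of 'ab'
Pairs: ['ab']
All pairs are 'ab'? Yes
Result: 1

1


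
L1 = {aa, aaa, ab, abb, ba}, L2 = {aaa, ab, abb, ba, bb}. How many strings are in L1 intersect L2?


L1 = {aa, aaa, ab, abb, ba}
L2 = {aaa, ab, abb, ba, bb}
Checking each string in L1 against L2:
  'aa': in L2? No
  'aaa': in L2? Yes
  'ab': in L2? Yes
  'abb': in L2? Yes
  'ba': in L2? Yes
Intersection = {aaa, ab, abb, ba}
|L1 ∩ L2| = 4

4


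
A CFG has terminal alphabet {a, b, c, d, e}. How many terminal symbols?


Terminal symbols: a, b, c, d, e
Counting each: a (#1), b (#2), c (#3), d (#4), e (#5)
Total = 5

5


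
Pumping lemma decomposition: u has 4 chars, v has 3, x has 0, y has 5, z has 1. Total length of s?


|s| = |u| + |v| + |x| + |y| + |z|
= 4 + 3 + 0 + 5 + 1
= 7 + 0 + 6
= 7 + 6
= 13

13


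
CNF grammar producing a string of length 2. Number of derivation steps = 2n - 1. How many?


Chomsky Normal Form derivation:
String length n = 2
Each step either:
  - Splits a nonterminal into two (n-1 such steps)
  - Converts a nonterminal to terminal (n such steps)
Total = (n-1) + n = 2n - 1
= 2(2) - 1
= 4 - 1
= 3

3


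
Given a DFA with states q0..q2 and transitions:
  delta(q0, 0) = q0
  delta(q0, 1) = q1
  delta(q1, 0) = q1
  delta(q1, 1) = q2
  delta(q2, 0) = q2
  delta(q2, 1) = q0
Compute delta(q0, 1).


Looking up transition function:
delta(q0, 1) in the table
Row: q0, Column: 1
Result: q1

q1


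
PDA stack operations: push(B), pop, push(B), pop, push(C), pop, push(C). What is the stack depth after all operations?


Tracing stack operations:
  push(B) -> stack = [B], depth=1
  pop -> removed B, stack = [], depth=0
  push(B) -> stack = [B], depth=1
  pop -> removed B, stack = [], depth=0
  push(C) -> stack = [C], depth=1
  pop -> removed C, stack = [], depth=0
  push(C) -> stack = [C], depth=1
Final depth = 1

1


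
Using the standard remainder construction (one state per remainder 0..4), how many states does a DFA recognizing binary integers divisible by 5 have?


Divisibility by 5 is tracked via the remainder mod 5: 0, 1, ..., 4
The construction assigns one state to each remainder
Number of remainders = 5

5


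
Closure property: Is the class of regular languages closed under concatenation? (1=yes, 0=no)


Regular languages are closed under all standard operations:
- Union: Yes (product construction)
- Intersection: Yes (product construction)
- Complement: Yes (swap accept/reject)
- Concatenation: Yes (NFA construction)
Operation: concatenation -> Closed

1


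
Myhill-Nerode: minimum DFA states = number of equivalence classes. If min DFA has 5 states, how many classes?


Myhill-Nerode theorem:
Number of equivalence classes = number of states in minimal DFA
Minimal DFA states = 5
Therefore equivalence classes = 5

5


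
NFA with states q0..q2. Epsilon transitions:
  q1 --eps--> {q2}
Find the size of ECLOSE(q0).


Starting from q0
Initialize closure = {q0}
q0 has no outgoing epsilon transitions -> nothing to add
Final closure: {q0}
Size = 1

1


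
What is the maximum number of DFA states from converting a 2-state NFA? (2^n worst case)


NFA has 2 states
Subset construction: each DFA state = subset of NFA states
Maximum subsets = 2^2
2^2 = 4

4


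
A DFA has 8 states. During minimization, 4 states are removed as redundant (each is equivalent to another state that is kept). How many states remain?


Original DFA: 8 states
Redundant states removed: 4
Minimized states = original - removed
= 8 - 4
= 4

4


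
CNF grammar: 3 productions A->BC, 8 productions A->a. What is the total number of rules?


CNF allows two rule forms:
  A -> BC (binary): 3 rules
  A -> a (terminal): 8 rules
Total = 3 + 8 = 11

11


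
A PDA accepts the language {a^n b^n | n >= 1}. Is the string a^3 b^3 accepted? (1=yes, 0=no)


Language requires equal numbers of a's and b's
PDA pushes for each 'a', pops for each 'b'
Number of a's = 3
Number of b's = 3
3 == 3 -> Accept

1


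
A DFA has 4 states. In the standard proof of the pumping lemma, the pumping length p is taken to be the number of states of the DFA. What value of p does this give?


Pumping lemma for regular languages (standard proof):
Take p = |Q|, the number of DFA states.
Any string of length >= |Q| passes through |Q|+1 states while reading its first |Q| symbols,
so by pigeonhole some state repeats, giving the loop that can be pumped.
Here |Q| = 4
Therefore the proof uses p = 4

4


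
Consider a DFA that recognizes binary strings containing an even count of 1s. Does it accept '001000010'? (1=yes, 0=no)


DFA has 2 states: q_even (start, accept=yes) and q_odd
Processing string '001000010' character by character:
  Position 0: read '0', 1-count=0 -> q_even (no change)
  Position 1: read '0', 1-count=0 -> q_even (no change)
  Position 2: read '1', 1-count=1 -> q_odd
  Position 3: read '0', 1-count=1 -> q_odd (no change)
  Position 4: read '0', 1-count=1 -> q_odd (no change)
  Position 5: read '0', 1-count=1 -> q_odd (no change)
  Position 6: read '0', 1-count=1 -> q_odd (no change)
  Position 7: read '1', 1-count=2 -> q_even
  Position 8: read '0', 1-count=2 -> q_even (no change)
Final state: q_even, total 1s = 2 (even); the DFA requires an even count -> accept

1


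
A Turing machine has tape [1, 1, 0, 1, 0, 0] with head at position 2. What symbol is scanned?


Tape: [1, 1, 0, 1, 0, 0]
Positions: 0 1 2 3 4 5
Values:    1 1 0 1 0 0
Head at position 2
tape[2] = 0

0


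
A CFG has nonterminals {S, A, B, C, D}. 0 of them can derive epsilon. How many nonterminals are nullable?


Nonterminals: {S, A, B, C, D}
A nonterminal is nullable if it can derive epsilon
Counting nullable nonterminals: 0
Total nullable = 0

0


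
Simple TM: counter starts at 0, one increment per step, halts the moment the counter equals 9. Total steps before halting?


Counter starts at 0. Counting sequence:
  Step 1: counter = 1
  Step 2: counter = 2
  Step 3: counter = 3
  Step 4: counter = 4
  Step 5: counter = 5
  Step 6: counter = 6
  ...
  Step 9: counter = 9
Counter reached 9 -> halt
Total steps = 9

9


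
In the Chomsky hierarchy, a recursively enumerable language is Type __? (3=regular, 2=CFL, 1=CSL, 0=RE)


Chomsky hierarchy levels:
  Type 3: Regular (DFA/NFA/regex)
  Type 2: Context-free (PDA)
  Type 1: Context-sensitive
  Type 0: Recursively enumerable (TM)
'recursively enumerable' corresponds to Type 0

0


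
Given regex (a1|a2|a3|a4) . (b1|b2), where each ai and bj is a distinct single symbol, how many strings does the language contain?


First group: 4 alternatives
Second group: 2 alternatives
Concatenation: each choice from group 1 pairs with each from group 2
Total = 4 x 2 = 8

8


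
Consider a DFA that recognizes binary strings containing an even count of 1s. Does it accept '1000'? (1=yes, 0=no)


DFA has 2 states: q_even (start, accept=yes) and q_odd
Processing string '1000' character by character:
  Position 0: read '1', 1-count=1 -> q_odd
  Position 1: read '0', 1-count=1 -> q_odd (no change)
  Position 2: read '0', 1-count=1 -> q_odd (no change)
  Position 3: read '0', 1-count=1 -> q_odd (no change)
Final state: q_odd, total 1s = 1 (odd); the DFA requires an even count -> reject

0


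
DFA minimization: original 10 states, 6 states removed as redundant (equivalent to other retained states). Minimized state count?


Original DFA: 10 states
Redundant states removed: 6
Minimized states = original - removed
= 10 - 6
= 4

4


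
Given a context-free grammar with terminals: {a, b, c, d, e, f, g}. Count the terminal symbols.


Terminal symbols: a, b, c, d, e, f, g
Counting each: a (#1), b (#2), c (#3), d (#4), e (#5), f (#6), g (#7)
Total = 7

7


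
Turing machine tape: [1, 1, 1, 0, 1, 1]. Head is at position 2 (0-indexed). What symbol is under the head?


Tape: [1, 1, 1, 0, 1, 1]
Positions: 0 1 2 3 4 5
Values:    1 1 1 0 1 1
Head at position 2
tape[2] = 1

1


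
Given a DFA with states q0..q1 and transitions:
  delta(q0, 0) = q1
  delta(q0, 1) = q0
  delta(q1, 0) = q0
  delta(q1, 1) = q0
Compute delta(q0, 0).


Looking up transition function:
delta(q0, 0) in the table
Row: q0, Column: 0
Result: q1

q1


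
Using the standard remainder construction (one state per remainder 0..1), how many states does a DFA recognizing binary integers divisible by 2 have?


Divisibility by 2 is tracked via the remainder mod 2: 0, 1, ..., 1
The construction assigns one state to each remainder
Number of remainders = 2

2


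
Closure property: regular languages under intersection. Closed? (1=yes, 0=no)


Regular languages are closed under:
- Union (DFA product construction)
- Intersection (DFA product construction)
- Complement (swap accept/reject states)
- Concatenation (NFA construction)
- Kleene star (NFA construction)
intersection is in this list
Therefore: closed

1


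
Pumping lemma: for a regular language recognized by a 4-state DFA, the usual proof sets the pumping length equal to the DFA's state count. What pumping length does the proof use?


Pumping lemma for regular languages (standard proof):
Take p = |Q|, the number of DFA states.
Any string of length >= |Q| passes through |Q|+1 states while reading its first |Q| symbols,
so by pigeonhole some state repeats, giving the loop that can be pumped.
Here |Q| = 4
Therefore the proof uses p = 4

4


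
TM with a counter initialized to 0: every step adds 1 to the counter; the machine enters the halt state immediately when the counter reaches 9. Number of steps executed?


Counter starts at 0. Counting sequence:
  Step 1: counter = 1
  Step 2: counter = 2
  Step 3: counter = 3
  Step 4: counter = 4
  Step 5: counter = 5
  Step 6: counter = 6
  ...
  Step 9: counter = 9
Counter reached 9 -> halt
Total steps = 9

9


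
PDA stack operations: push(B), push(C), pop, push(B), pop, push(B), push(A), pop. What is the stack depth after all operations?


Tracing stack operations:
  push(B) -> stack = [B], depth=1
  push(C) -> stack = [B,C], depth=2
  pop -> removed C, stack = [B], depth=1
  push(B) -> stack = [B,B], depth=2
  pop -> removed B, stack = [B], depth=1
  push(B) -> stack = [B,B], depth=2
  push(A) -> stack = [B,B,A], depth=3
  pop -> removed A, stack = [B,B], depth=2
Final depth = 2

2


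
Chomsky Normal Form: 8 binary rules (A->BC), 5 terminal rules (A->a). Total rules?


CNF allows two rule forms:
  A -> BC (binary): 8 rules
  A -> a (terminal): 5 rules
Total = 8 + 5 = 13

13


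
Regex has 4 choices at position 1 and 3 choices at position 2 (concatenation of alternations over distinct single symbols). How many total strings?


First group: 4 alternatives
Second group: 3 alternatives
Concatenation: each choice from group 1 pairs with each from group 2
Total = 4 x 3 = 12

12


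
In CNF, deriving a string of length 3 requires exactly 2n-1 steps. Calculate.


Chomsky Normal Form derivation:
String length n = 3
Each step either:
  - Splits a nonterminal into two (n-1 such steps)
  - Converts a nonterminal to terminal (n such steps)
Total = (n-1) + n = 2n - 1
= 2(3) - 1
= 6 - 1
= 5

5


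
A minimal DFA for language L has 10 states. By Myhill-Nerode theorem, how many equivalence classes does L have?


Myhill-Nerode theorem:
Number of equivalence classes = number of states in minimal DFA
Minimal DFA states = 10
Therefore equivalence classes = 10

10


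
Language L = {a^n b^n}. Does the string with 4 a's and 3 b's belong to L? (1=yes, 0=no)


Language requires equal numbers of a's and b's
PDA pushes for each 'a', pops for each 'b'
Number of a's = 4
Number of b's = 3
4 != 3 -> Reject

0


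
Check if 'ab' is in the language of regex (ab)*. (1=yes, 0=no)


Pattern: (ab)*
String: 'ab'
Pattern requires: zero or more repetitions of 'ab'
Pairs: ['ab']
All pairs are 'ab'? Yes
Result: 1

1


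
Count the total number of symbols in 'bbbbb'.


String: 'bbbbb'
Counting characters:
  'b' appears 5 time(s)
Total length = 0 + 5 = 5

5


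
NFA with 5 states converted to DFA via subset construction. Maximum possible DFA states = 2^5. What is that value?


NFA has 5 states
Subset construction: each DFA state = subset of NFA states
Maximum subsets = 2^5
2^5 = 32

32


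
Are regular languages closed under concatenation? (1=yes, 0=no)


Regular languages are closed under all standard operations:
- Union: Yes (product construction)
- Intersection: Yes (product construction)
- Complement: Yes (swap accept/reject)
- Concatenation: Yes (NFA construction)
Operation: concatenation -> Closed

1


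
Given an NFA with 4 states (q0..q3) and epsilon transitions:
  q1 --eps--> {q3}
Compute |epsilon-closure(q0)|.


Starting from q0
Initialize closure = {q0}
q0 has no outgoing epsilon transitions -> nothing to add
Final closure: {q0}
Size = 1

1


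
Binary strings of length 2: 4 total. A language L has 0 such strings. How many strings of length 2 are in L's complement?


Alphabet: {0,1}
String length: 2
Total strings of length 2 = 2^2 = 4
Strings in L = 0
Complement = total - |L|
= 4 - 0
= 4

4


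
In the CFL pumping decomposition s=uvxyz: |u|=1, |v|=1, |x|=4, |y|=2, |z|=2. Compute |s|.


|s| = |u| + |v| + |x| + |y| + |z|
= 1 + 1 + 4 + 2 + 2
= 2 + 4 + 4
= 6 + 4
= 10

10


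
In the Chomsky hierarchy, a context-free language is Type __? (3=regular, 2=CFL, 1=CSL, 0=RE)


Chomsky hierarchy levels:
  Type 3: Regular (DFA/NFA/regex)
  Type 2: Context-free (PDA)
  Type 1: Context-sensitive
  Type 0: Recursively enumerable (TM)
'context-free' corresponds to Type 2

2


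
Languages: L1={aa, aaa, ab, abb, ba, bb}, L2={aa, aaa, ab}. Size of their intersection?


L1 = {aa, aaa, ab, abb, ba, bb}
L2 = {aa, aaa, ab}
Checking each string in L1 against L2:
  'aa': in L2? Yes
  'aaa': in L2? Yes
  'ab': in L2? Yes
  'abb': in L2? No
  'ba': in L2? No
  'bb': in L2? No
Intersection = {aa, aaa, ab}
|L1 ∩ L2| = 3

3


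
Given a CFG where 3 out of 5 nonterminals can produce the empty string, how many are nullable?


Nonterminals: {S, A, B, C, D}
A nonterminal is nullable if it can derive epsilon
Counting nullable nonterminals: 3
Total nullable = 3

3


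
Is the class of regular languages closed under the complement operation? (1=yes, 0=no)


Regular languages are closed under:
- Union (DFA product construction)
- Intersection (DFA product construction)
- Complement (swap accept/reject states)
- Concatenation (NFA construction)
- Kleene star (NFA construction)
complement is in this list
Therefore: closed

1


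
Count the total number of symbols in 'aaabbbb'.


String: 'aaabbbb'
Counting characters:
  'a' appears 3 time(s)
  'b' appears 4 time(s)
Total length = 3 + 4 = 7

7


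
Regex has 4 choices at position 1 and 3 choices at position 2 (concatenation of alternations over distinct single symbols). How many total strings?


First group: 4 alternatives
Second group: 3 alternatives
Concatenation: each choice from group 1 pairs with each from group 2
Total = 4 x 3 = 12

12


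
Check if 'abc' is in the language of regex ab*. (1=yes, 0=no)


Pattern: ab*
String: 'abc'
Pattern requires: exactly one 'a' followed by zero or more 'b's
First char is 'a' -> OK
Rest 'bc': all b's? No
Result: 0

0


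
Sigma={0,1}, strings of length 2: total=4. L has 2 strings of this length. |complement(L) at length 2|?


Alphabet: {0,1}
String length: 2
Total strings of length 2 = 2^2 = 4
Strings in L = 2
Complement = total - |L|
= 4 - 2
= 2

2


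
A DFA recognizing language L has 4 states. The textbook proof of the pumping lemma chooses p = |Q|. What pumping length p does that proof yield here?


Pumping lemma for regular languages (standard proof):
Take p = |Q|, the number of DFA states.
Any string of length >= |Q| passes through |Q|+1 states while reading its first |Q| symbols,
so by pigeonhole some state repeats, giving the loop that can be pumped.
Here |Q| = 4
Therefore the proof uses p = 4

4


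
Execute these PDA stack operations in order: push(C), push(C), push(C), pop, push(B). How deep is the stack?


Tracing stack operations:
  push(C) -> stack = [C], depth=1
  push(C) -> stack = [C,C], depth=2
  push(C) -> stack = [C,C,C], depth=3
  pop -> removed C, stack = [C,C], depth=2
  push(B) -> stack = [C,C,B], depth=3
Final depth = 3

3


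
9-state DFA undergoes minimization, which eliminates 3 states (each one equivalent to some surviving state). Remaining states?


Original DFA: 9 states
Redundant states removed: 3
Minimized states = original - removed
= 9 - 3
= 6

6


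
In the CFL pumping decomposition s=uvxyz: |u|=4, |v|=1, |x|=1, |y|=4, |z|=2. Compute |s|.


|s| = |u| + |v| + |x| + |y| + |z|
= 4 + 1 + 1 + 4 + 2
= 5 + 1 + 6
= 6 + 6
= 12

12


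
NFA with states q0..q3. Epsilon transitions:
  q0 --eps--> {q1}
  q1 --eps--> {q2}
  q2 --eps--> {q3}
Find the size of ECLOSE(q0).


Starting from q0
Initialize closure = {q0}
Follow epsilon from q0 -> add q1
Follow epsilon from q1 -> add q2
Follow epsilon from q2 -> add q3
Final closure: {q0, q1, q2, q3}
Size = 4

4


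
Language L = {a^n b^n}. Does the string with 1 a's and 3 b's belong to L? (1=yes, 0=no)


Language requires equal numbers of a's and b's
PDA pushes for each 'a', pops for each 'b'
Number of a's = 1
Number of b's = 3
1 != 3 -> Reject

0


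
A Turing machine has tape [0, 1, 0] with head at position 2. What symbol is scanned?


Tape: [0, 1, 0]
Positions: 0 1 2
Values:    0 1 0
Head at position 2
tape[2] = 0

0


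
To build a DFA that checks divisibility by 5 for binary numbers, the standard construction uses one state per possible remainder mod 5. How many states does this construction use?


Divisibility by 5 is tracked via the remainder mod 5: 0, 1, ..., 4
The construction assigns one state to each remainder
Number of remainders = 5

5


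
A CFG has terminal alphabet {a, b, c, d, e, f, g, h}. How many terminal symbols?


Terminal symbols: a, b, c, d, e, f, g, h
Counting each: a (#1), b (#2), c (#3), d (#4), e (#5), f (#6), g (#7), h (#8)
Total = 8

8


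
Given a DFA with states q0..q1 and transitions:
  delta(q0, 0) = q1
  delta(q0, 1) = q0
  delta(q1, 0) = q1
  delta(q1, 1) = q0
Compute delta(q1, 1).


Looking up transition function:
delta(q1, 1) in the table
Row: q1, Column: 1
Result: q0

q0


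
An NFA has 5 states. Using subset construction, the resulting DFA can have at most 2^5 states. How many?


NFA has 5 states
Subset construction: each DFA state = subset of NFA states
Maximum subsets = 2^5
2^5 = 32

32


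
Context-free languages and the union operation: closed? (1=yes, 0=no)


CFL closure properties:
  Closed under: union, concatenation, Kleene star
  NOT closed under: intersection, complement
Operation 'union' is in closed list -> Yes (closed)

1


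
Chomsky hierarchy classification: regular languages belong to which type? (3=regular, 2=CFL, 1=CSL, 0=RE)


Chomsky hierarchy levels:
  Type 3: Regular (DFA/NFA/regex)
  Type 2: Context-free (PDA)
  Type 1: Context-sensitive
  Type 0: Recursively enumerable (TM)
'regular' corresponds to Type 3

3


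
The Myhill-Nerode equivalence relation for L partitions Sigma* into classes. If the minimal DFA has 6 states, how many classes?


Myhill-Nerode theorem:
Number of equivalence classes = number of states in minimal DFA
Minimal DFA states = 6
Therefore equivalence classes = 6

6


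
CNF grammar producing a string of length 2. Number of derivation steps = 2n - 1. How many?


Chomsky Normal Form derivation:
String length n = 2
Each step either:
  - Splits a nonterminal into two (n-1 such steps)
  - Converts a nonterminal to terminal (n such steps)
Total = (n-1) + n = 2n - 1
= 2(2) - 1
= 4 - 1
= 3

3


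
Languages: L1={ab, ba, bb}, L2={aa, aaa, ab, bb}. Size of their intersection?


L1 = {ab, ba, bb}
L2 = {aa, aaa, ab, bb}
Checking each string in L1 against L2:
  'ab': in L2? Yes
  'ba': in L2? No
  'bb': in L2? Yes
Intersection = {ab, bb}
|L1 ∩ L2| = 2

2


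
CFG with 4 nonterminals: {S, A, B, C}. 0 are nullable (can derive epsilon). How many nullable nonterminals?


Nonterminals: {S, A, B, C}
A nonterminal is nullable if it can derive epsilon
Counting nullable nonterminals: 0
Total nullable = 0

0


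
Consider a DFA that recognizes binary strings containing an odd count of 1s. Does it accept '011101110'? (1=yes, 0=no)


DFA has 2 states: q_even (start, accept=no) and q_odd
Processing string '011101110' character by character:
  Position 0: read '0', 1-count=0 -> q_even (no change)
  Position 1: read '1', 1-count=1 -> q_odd
  Position 2: read '1', 1-count=2 -> q_even
  Position 3: read '1', 1-count=3 -> q_odd
  Position 4: read '0', 1-count=3 -> q_odd (no change)
  Position 5: read '1', 1-count=4 -> q_even
  Position 6: read '1', 1-count=5 -> q_odd
  Position 7: read '1', 1-count=6 -> q_even
  Position 8: read '0', 1-count=6 -> q_even (no change)
Final state: q_even, total 1s = 6 (even); the DFA requires an odd count -> reject

0


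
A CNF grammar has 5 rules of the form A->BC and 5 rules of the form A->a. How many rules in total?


CNF allows two rule forms:
  A -> BC (binary): 5 rules
  A -> a (terminal): 5 rules
Total = 5 + 5 = 10

10


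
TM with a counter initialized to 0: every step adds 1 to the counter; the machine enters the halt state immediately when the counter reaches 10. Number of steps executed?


Counter starts at 0. Counting sequence:
  Step 1: counter = 1
  Step 2: counter = 2
  Step 3: counter = 3
  Step 4: counter = 4
  Step 5: counter = 5
  Step 6: counter = 6
  ...
  Step 10: counter = 10
Counter reached 10 -> halt
Total steps = 10

10


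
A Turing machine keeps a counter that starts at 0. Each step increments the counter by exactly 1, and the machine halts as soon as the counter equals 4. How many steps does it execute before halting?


Counter starts at 0. Counting sequence:
  Step 1: counter = 1
  Step 2: counter = 2
  Step 3: counter = 3
  Step 4: counter = 4
Counter reached 4 -> halt
Total steps = 4

4


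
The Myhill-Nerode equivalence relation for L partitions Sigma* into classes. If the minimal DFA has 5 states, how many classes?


Myhill-Nerode theorem:
Number of equivalence classes = number of states in minimal DFA
Minimal DFA states = 5
Therefore equivalence classes = 5

5


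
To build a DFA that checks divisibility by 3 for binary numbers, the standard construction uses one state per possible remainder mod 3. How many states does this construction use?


Divisibility by 3 is tracked via the remainder mod 3: 0, 1, ..., 2
The construction assigns one state to each remainder
Number of remainders = 3

3


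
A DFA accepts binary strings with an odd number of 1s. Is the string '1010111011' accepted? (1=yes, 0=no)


DFA has 2 states: q_even (start, accept=no) and q_odd
Processing string '1010111011' character by character:
  Position 0: read '1', 1-count=1 -> q_odd
  Position 1: read '0', 1-count=1 -> q_odd (no change)
  Position 2: read '1', 1-count=2 -> q_even
  Position 3: read '0', 1-count=2 -> q_even (no change)
  Position 4: read '1', 1-count=3 -> q_odd
  Position 5: read '1', 1-count=4 -> q_even
  Position 6: read '1', 1-count=5 -> q_odd
  Position 7: read '0', 1-count=5 -> q_odd (no change)
  Position 8: read '1', 1-count=6 -> q_even
  Position 9: read '1', 1-count=7 -> q_odd
Final state: q_odd, total 1s = 7 (odd); the DFA requires an odd count -> accept

1


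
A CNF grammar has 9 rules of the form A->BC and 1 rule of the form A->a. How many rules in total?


CNF allows two rule forms:
  A -> BC (binary): 9 rules
  A -> a (terminal): 1 rule
Total = 9 + 1 = 10

10


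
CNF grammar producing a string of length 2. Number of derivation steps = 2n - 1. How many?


Chomsky Normal Form derivation:
String length n = 2
Each step either:
  - Splits a nonterminal into two (n-1 such steps)
  - Converts a nonterminal to terminal (n such steps)
Total = (n-1) + n = 2n - 1
= 2(2) - 1
= 4 - 1
= 3

3


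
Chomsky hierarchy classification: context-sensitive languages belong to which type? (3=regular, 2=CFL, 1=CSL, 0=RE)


Chomsky hierarchy levels:
  Type 3: Regular (DFA/NFA/regex)
  Type 2: Context-free (PDA)
  Type 1: Context-sensitive
  Type 0: Recursively enumerable (TM)
'context-sensitive' corresponds to Type 1

1


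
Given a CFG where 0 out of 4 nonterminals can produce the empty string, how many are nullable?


Nonterminals: {S, A, B, C}
A nonterminal is nullable if it can derive epsilon
Counting nullable nonterminals: 0
Total nullable = 0

0


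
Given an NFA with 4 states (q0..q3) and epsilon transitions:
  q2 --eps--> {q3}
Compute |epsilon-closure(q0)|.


Starting from q0
Initialize closure = {q0}
q0 has no outgoing epsilon transitions -> nothing to add
Final closure: {q0}
Size = 1

1


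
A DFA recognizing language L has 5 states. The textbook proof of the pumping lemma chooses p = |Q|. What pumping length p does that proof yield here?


Pumping lemma for regular languages (standard proof):
Take p = |Q|, the number of DFA states.
Any string of length >= |Q| passes through |Q|+1 states while reading its first |Q| symbols,
so by pigeonhole some state repeats, giving the loop that can be pumped.
Here |Q| = 5
Therefore the proof uses p = 5

5


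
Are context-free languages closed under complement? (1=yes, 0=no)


CFL closure properties:
  Closed under: union, concatenation, Kleene star
  NOT closed under: intersection, complement
Operation 'complement' is in not-closed list -> No (not closed)

0


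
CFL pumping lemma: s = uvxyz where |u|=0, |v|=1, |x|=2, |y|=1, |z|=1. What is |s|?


|s| = |u| + |v| + |x| + |y| + |z|
= 0 + 1 + 2 + 1 + 1
= 1 + 2 + 2
= 3 + 2
= 5

5


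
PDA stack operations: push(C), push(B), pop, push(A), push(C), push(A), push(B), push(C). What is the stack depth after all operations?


Tracing stack operations:
  push(C) -> stack = [C], depth=1
  push(B) -> stack = [C,B], depth=2
  pop -> removed B, stack = [C], depth=1
  push(A) -> stack = [C,A], depth=2
  push(C) -> stack = [C,A,C], depth=3
  push(A) -> stack = [C,A,C,A], depth=4
  push(B) -> stack = [C,A,C,A,B], depth=5
  push(C) -> stack = [C,A,C,A,B,C], depth=6
Final depth = 6

6


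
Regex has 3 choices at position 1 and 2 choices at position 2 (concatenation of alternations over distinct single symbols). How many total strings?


First group: 3 alternatives
Second group: 2 alternatives
Concatenation: each choice from group 1 pairs with each from group 2
Total = 3 x 2 = 6

6


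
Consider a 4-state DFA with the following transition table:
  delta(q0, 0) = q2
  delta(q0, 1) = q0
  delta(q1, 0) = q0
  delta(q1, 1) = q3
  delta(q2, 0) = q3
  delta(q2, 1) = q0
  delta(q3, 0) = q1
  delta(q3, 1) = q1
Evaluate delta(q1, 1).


Looking up transition function:
delta(q1, 1) in the table
Row: q1, Column: 1
Result: q3

q3


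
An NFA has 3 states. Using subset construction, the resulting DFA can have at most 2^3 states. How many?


NFA has 3 states
Subset construction: each DFA state = subset of NFA states
Maximum subsets = 2^3
2^3 = 8

8


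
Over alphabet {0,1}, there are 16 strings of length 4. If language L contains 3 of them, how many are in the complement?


Alphabet: {0,1}
String length: 4
Total strings of length 4 = 2^4 = 16
Strings in L = 3
Complement = total - |L|
= 16 - 3
= 13

13


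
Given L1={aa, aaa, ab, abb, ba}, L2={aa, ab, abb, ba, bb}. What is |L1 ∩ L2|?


L1 = {aa, aaa, ab, abb, ba}
L2 = {aa, ab, abb, ba, bb}
Checking each string in L1 against L2:
  'aa': in L2? Yes
  'aaa': in L2? No
  'ab': in L2? Yes
  'abb': in L2? Yes
  'ba': in L2? Yes
Intersection = {aa, ab, abb, ba}
|L1 ∩ L2| = 4

4


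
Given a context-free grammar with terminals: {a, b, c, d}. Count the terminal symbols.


Terminal symbols: a, b, c, d
Counting each: a (#1), b (#2), c (#3), d (#4)
Total = 4

4


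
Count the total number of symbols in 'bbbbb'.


String: 'bbbbb'
Counting characters:
  'b' appears 5 time(s)
Total length = 0 + 5 = 5

5


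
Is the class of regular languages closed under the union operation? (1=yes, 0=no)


Regular languages are closed under:
- Union (DFA product construction)
- Intersection (DFA product construction)
- Complement (swap accept/reject states)
- Concatenation (NFA construction)
- Kleene star (NFA construction)
union is in this list
Therefore: closed

1


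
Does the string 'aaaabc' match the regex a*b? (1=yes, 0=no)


Pattern: a*b
String: 'aaaabc'
Pattern requires: zero or more 'a's followed by exactly one 'b'
Found 4 leading 'a's
Remaining: 'bc'
Remaining is not 'b' -> no match
Result: 0

0


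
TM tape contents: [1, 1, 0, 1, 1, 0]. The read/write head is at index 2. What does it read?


Tape: [1, 1, 0, 1, 1, 0]
Positions: 0 1 2 3 4 5
Values:    1 1 0 1 1 0
Head at position 2
tape[2] = 0

0


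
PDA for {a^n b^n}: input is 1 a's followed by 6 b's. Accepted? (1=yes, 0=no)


Language requires equal numbers of a's and b's
PDA pushes for each 'a', pops for each 'b'
Number of a's = 1
Number of b's = 6
1 != 6 -> Reject

0


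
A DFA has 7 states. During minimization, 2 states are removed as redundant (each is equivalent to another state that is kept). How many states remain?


Original DFA: 7 states
Redundant states removed: 2
Minimized states = original - removed
= 7 - 2
= 5

5


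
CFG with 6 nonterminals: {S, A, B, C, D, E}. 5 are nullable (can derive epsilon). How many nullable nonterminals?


Nonterminals: {S, A, B, C, D, E}
A nonterminal is nullable if it can derive epsilon
Counting nullable nonterminals: 5
Total nullable = 5

5


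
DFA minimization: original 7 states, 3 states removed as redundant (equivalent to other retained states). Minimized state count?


Original DFA: 7 states
Redundant states removed: 3
Minimized states = original - removed
= 7 - 3
= 4

4


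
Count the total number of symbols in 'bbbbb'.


String: 'bbbbb'
Counting characters:
  'b' appears 5 time(s)
Total length = 0 + 5 = 5

5


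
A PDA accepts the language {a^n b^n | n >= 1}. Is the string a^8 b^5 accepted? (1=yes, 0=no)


Language requires equal numbers of a's and b's
PDA pushes for each 'a', pops for each 'b'
Number of a's = 8
Number of b's = 5
8 != 5 -> Reject

0


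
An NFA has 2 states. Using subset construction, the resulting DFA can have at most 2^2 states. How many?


NFA has 2 states
Subset construction: each DFA state = subset of NFA states
Maximum subsets = 2^2
2^2 = 4

4


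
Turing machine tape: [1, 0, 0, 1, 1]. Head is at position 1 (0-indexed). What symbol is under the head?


Tape: [1, 0, 0, 1, 1]
Positions: 0 1 2 3 4
Values:    1 0 0 1 1
Head at position 1
tape[1] = 0

0


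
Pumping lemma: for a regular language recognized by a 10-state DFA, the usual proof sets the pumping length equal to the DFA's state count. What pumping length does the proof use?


Pumping lemma for regular languages (standard proof):
Take p = |Q|, the number of DFA states.
Any string of length >= |Q| passes through |Q|+1 states while reading its first |Q| symbols,
so by pigeonhole some state repeats, giving the loop that can be pumped.
Here |Q| = 10
Therefore the proof uses p = 10

10


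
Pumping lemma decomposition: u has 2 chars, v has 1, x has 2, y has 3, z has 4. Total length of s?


|s| = |u| + |v| + |x| + |y| + |z|
= 2 + 1 + 2 + 3 + 4
= 3 + 2 + 7
= 5 + 7
= 12

12
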